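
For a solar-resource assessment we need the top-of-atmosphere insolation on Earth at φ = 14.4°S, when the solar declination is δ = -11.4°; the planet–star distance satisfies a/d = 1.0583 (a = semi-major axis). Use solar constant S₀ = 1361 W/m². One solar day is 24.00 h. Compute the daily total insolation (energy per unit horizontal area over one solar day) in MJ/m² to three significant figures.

cos H₀ = −tan(-14.4°) tan(-11.400°) = -0.0518, H₀ = 1.6226 rad.
Bracket: H₀ sin φ sin δ + cos φ cos δ sin H₀ = 1.6226×-0.24869×-0.19766 + 0.96858×0.98027×0.99866 = 0.079761 + 0.948198 = 1.027959.
Inverse-square distance factor (a/d)² = 1.0583² = 1.119999.
Q̄ = (S₀/π) × 1.119999 × [bracket] = (1361/π) × 1.119999 × 1.027959 = 498.77 W/m².
Daily total = Q̄ × 24.00 h × 3600 s/h = 498.77 × 24.00 × 3600 / 10⁶ = 43.09 MJ/m².

43.1 MJ/m²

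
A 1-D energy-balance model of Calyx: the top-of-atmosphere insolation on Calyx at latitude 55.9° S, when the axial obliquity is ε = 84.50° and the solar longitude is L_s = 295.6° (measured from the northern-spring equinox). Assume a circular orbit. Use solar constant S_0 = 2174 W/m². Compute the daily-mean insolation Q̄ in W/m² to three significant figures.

Q̄ ≈ 1.62e+03 W/m²

Solar declination: sin δ = sin ε · sin L_s = sin 84.50° × sin 295.6° = -0.89768, so δ = -63.855°.
cos h₀ = −tan(-55.9°) tan(-63.855°) = -3.0089 ≤ −1 ⇒ polar day, h₀ = π.
Bracket: h₀ sin ϕ sin δ + cos ϕ cos δ sin h₀ = 3.1416×-0.82806×-0.89768 + 0.56064×0.44065×0.00000 = 2.335255 + 0.000000 = 2.335255.
Q̄ = (S_0/π) × [bracket] = (2174/π) × 2.335255 = 1616 W/m².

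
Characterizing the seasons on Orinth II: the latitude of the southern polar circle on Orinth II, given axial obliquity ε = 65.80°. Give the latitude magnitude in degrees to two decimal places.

24.20°

The polar circle is the lowest latitude that experiences at least one full rotation of continuous darkness at the northern-summer solstice; it lies at |ϕ| = 90° − ε = 90° − 65.80° = 24.20°.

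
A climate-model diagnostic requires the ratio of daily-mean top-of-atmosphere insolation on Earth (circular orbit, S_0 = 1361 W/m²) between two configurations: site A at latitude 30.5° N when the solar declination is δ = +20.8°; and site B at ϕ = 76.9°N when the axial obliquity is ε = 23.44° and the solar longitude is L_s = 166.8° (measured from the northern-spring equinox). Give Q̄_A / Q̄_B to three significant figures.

— Configuration A (ϕ=+30.5°):
cos h₀ = −tan(+30.5°) tan(+20.800°) = -0.2238, h₀ = 1.7965 rad.
Bracket: h₀ sin ϕ sin δ + cos ϕ cos δ sin h₀ = 1.7965×0.50754×0.35511 + 0.86163×0.93483×0.97464 = 0.323788 + 0.785051 = 1.108839.
Q̄ = (S_0/π) × [bracket] = (1361/π) × 1.108839 = 480.37 W/m².
— Configuration B (ϕ=+76.9°):
Solar declination: sin δ = sin ε · sin L_s = sin 23.44° × sin 166.8° = 0.09084, so δ = +5.212°.
cos h₀ = −tan(+76.9°) tan(+5.212°) = -0.3920, h₀ = 1.9736 rad.
Bracket: h₀ sin ϕ sin δ + cos ϕ cos δ sin h₀ = 1.9736×0.97398×0.09084 + 0.22665×0.99587×0.91998 = 0.174617 + 0.207652 = 0.382269.
Q̄ = (S_0/π) × [bracket] = (1361/π) × 0.382269 = 165.61 W/m².
Ratio Q̄_A / Q̄_B = 480.37 / 165.61 = 2.901.

Q̄_A / Q̄_B ≈ 2.90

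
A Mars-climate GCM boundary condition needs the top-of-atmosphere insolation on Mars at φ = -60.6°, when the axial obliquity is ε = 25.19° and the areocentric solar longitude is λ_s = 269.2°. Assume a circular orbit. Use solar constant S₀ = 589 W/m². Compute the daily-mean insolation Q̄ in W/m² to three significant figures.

sin δ = sin 25.19° × sin 269.2° = -0.42558, so δ = -25.187°.
cos H₀ = −tan(-60.6°) tan(-25.187°) = -0.8346, H₀ = 2.5583 rad.
Bracket: H₀ sin φ sin δ + cos φ cos δ sin H₀ = 2.5583×-0.87121×-0.42558 + 0.49090×0.90492×0.55080 = 0.948540 + 0.244679 = 1.193219.
Q̄ = (S₀/π) × [bracket] = (589/π) × 1.193219 = 223.7 W/m².

Q̄ ≈ 224 W/m²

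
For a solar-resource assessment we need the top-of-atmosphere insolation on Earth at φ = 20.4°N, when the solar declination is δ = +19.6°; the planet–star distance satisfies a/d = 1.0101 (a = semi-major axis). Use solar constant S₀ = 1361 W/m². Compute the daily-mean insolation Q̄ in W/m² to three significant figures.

cos H₀ = −tan(+20.4°) tan(+19.600°) = -0.1324, H₀ = 1.7036 rad.
Bracket: H₀ sin φ sin δ + cos φ cos δ sin H₀ = 1.7036×0.34857×0.33545 + 0.93728×0.94206×0.99119 = 0.199198 + 0.875195 = 1.074393.
Inverse-square distance factor (a/d)² = 1.0101² = 1.020302.
Q̄ = (S₀/π) × 1.020302 × [bracket] = (1361/π) × 1.020302 × 1.074393 = 474.9 W/m².

Q̄ ≈ 475 W/m²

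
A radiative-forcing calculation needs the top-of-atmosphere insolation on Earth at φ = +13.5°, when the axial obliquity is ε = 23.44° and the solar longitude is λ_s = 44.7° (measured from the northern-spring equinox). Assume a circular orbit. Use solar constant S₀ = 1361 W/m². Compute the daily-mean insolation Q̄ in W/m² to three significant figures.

Solar declination: sin δ = sin ε · sin λ_s = sin 23.44° × sin 44.7° = 0.27980, so δ = +16.248°.
cos H₀ = −tan(+13.5°) tan(+16.248°) = -0.0700, H₀ = 1.6408 rad.
Bracket: H₀ sin φ sin δ + cos φ cos δ sin H₀ = 1.6408×0.23345×0.27980 + 0.97237×0.96006×0.99755 = 0.107176 + 0.931246 = 1.038422.
Q̄ = (S₀/π) × [bracket] = (1361/π) × 1.038422 = 449.9 W/m².

Q̄ ≈ 450 W/m²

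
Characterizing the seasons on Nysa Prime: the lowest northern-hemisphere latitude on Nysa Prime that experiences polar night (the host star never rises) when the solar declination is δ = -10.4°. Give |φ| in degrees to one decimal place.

Polar night requires cos H₀ = −tan φ tan δ ≥ 1, i.e. tan φ tan δ ≤ −1.
The boundary is |tan φ| · |tan δ| = 1, so |φ| = 90° − |δ| = 90° − 10.4° = 79.6° in the northern hemisphere.

|φ| = 79.6°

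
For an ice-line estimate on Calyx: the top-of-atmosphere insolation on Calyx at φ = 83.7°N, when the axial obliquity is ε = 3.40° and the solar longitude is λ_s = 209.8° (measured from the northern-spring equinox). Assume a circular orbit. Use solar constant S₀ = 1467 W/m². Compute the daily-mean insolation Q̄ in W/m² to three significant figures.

Solar declination: sin δ = sin ε · sin λ_s = sin 3.40° × sin 209.8° = -0.02947, so δ = -1.689°.
cos H₀ = −tan(+83.7°) tan(-1.689°) = 0.2671, H₀ = 1.3004 rad.
Bracket: H₀ sin φ sin δ + cos φ cos δ sin H₀ = 1.3004×0.99396×-0.02947 + 0.10973×0.99957×0.96367 = -0.038091 + 0.105698 = 0.067607.
Q̄ = (S₀/π) × [bracket] = (1467/π) × 0.067607 = 31.57 W/m².

Q̄ ≈ 31.6 W/m²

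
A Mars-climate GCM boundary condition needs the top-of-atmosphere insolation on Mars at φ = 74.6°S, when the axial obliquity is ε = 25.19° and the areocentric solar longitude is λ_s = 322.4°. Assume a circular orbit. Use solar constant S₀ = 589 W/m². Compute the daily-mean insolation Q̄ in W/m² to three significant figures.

sin δ = sin 25.19° × sin 322.4° = -0.25969, so δ = -15.052°.
cos H₀ = −tan(-74.6°) tan(-15.052°) = -0.9763, H₀ = 2.9234 rad.
Bracket: H₀ sin φ sin δ + cos φ cos δ sin H₀ = 2.9234×-0.96410×-0.25969 + 0.26556×0.96569×0.21644 = 0.731923 + 0.055506 = 0.787429.
Q̄ = (S₀/π) × [bracket] = (589/π) × 0.787429 = 147.6 W/m².

Q̄ ≈ 148 W/m²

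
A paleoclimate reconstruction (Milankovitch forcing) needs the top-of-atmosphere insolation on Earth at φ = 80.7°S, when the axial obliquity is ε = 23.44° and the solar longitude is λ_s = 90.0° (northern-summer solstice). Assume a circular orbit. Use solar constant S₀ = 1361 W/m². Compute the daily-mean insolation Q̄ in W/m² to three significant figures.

Q̄ ≈ 0.00 W/m²

Solar declination: sin δ = sin ε · sin λ_s = sin 23.44° × sin 90.0° = 0.39779, so δ = +23.440°.
cos H₀ = −tan(-80.7°) tan(+23.440°) = 2.6476 ≥ 1 ⇒ polar night, H₀ = 0 and Q̄ = 0.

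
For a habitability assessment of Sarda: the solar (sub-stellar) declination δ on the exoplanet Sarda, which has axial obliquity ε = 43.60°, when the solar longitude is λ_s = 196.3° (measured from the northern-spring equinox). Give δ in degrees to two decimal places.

δ = -11.16°

sin δ = sin ε · sin λ_s = sin 43.60° × sin 196.3° = -0.193553.
δ = arcsin(-0.193553) = -11.16°.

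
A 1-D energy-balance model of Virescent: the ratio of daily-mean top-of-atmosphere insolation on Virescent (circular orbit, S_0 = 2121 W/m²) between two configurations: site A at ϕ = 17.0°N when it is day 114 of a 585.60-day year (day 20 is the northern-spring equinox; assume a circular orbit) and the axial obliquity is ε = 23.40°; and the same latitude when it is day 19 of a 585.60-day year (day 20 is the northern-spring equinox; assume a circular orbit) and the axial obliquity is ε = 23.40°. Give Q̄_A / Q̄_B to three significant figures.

— Configuration A (ϕ=+17.0°):
Solar longitude: L_s = 360° × (114 − 20)/585.60 = 57.787°.
sin δ = sin 23.40° × sin 57.787° = 0.33602, so δ = +19.634°.
cos h₀ = −tan(+17.0°) tan(+19.634°) = -0.1091, h₀ = 1.6801 rad.
Bracket: h₀ sin ϕ sin δ + cos ϕ cos δ sin h₀ = 1.6801×0.29237×0.33602 + 0.95630×0.94186×0.99403 = 0.165057 + 0.895324 = 1.060381.
Q̄ = (S_0/π) × [bracket] = (2121/π) × 1.060381 = 715.90 W/m².
— Configuration B (ϕ=+17.0°):
Solar longitude: L_s = 360° × (19 − 20)/585.60 = -0.615°, i.e. -0.615° + 360° = 359.385°.
sin δ = sin 23.40° × sin 359.385° = -0.00426, so δ = -0.244°.
cos h₀ = −tan(+17.0°) tan(-0.244°) = 0.0013, h₀ = 1.5695 rad.
Bracket: h₀ sin ϕ sin δ + cos ϕ cos δ sin h₀ = 1.5695×0.29237×-0.00426 + 0.95630×0.99999×1.00000 = -0.001955 + 0.956290 = 0.954335.
Q̄ = (S_0/π) × [bracket] = (2121/π) × 0.954335 = 644.31 W/m².
Ratio Q̄_A / Q̄_B = 715.90 / 644.31 = 1.111.

Q̄_A / Q̄_B ≈ 1.11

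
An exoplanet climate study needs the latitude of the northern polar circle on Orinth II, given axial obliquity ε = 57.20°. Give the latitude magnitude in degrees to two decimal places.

32.80°

The polar circle is the lowest latitude that experiences at least one full rotation of continuous daylight at the northern-summer solstice; it lies at |φ| = 90° − ε = 90° − 57.20° = 32.80°.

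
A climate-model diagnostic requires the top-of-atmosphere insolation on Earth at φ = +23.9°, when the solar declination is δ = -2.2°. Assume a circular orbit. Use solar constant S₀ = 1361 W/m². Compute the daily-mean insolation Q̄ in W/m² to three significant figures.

cos H₀ = −tan(+23.9°) tan(-2.200°) = 0.0170, H₀ = 1.5538 rad.
Bracket: H₀ sin φ sin δ + cos φ cos δ sin H₀ = 1.5538×0.40514×-0.03839 + 0.91425×0.99926×0.99986 = -0.024167 + 0.913446 = 0.889279.
Q̄ = (S₀/π) × [bracket] = (1361/π) × 0.889279 = 385.3 W/m².

Q̄ ≈ 385 W/m²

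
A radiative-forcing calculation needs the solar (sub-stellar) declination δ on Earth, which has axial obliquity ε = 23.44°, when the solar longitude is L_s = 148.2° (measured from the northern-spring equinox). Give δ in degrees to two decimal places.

sin δ = sin ε · sin L_s = sin 23.44° × sin 148.2° = 0.209617.
δ = arcsin(0.209617) = +12.10°.

δ = +12.10°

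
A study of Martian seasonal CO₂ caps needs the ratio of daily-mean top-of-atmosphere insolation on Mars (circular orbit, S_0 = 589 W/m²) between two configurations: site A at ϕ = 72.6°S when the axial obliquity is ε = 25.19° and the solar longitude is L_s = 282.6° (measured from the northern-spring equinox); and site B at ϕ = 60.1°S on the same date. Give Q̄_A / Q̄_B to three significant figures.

— Configuration A (ϕ=-72.6°):
Solar declination: sin δ = sin ε · sin L_s = sin 25.19° × sin 282.6° = -0.41537, so δ = -24.543°.
cos h₀ = −tan(-72.6°) tan(-24.543°) = -1.4571 ≤ −1 ⇒ polar day, h₀ = π.
Bracket: h₀ sin ϕ sin δ + cos ϕ cos δ sin h₀ = 3.1416×-0.95424×-0.41537 + 0.29904×0.90965×0.00000 = 1.245213 + 0.000000 = 1.245213.
Q̄ = (S_0/π) × [bracket] = (589/π) × 1.245213 = 233.46 W/m².
— Configuration B (ϕ=-60.1°):
cos h₀ = −tan(-60.1°) tan(-24.543°) = -0.7941, h₀ = 2.4883 rad.
Bracket: h₀ sin ϕ sin δ + cos ϕ cos δ sin h₀ = 2.4883×-0.86690×-0.41537 + 0.49849×0.90965×0.60779 = 0.895998 + 0.275603 = 1.171601.
Q̄ = (S_0/π) × [bracket] = (589/π) × 1.171601 = 219.66 W/m².
Ratio Q̄_A / Q̄_B = 233.46 / 219.66 = 1.063.

Q̄_A / Q̄_B ≈ 1.06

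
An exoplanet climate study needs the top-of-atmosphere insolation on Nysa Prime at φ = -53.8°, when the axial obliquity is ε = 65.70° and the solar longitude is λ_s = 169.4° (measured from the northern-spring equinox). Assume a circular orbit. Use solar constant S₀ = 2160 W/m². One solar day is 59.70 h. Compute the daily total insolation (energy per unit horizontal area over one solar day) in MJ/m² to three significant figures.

Solar declination: sin δ = sin ε · sin λ_s = sin 65.70° × sin 169.4° = 0.16765, so δ = +9.651°.
cos H₀ = −tan(-53.8°) tan(+9.651°) = 0.2324, H₀ = 1.3363 rad.
Bracket: H₀ sin φ sin δ + cos φ cos δ sin H₀ = 1.3363×-0.80696×0.16765 + 0.59061×0.98585×0.97263 = -0.180784 + 0.566317 = 0.385533.
Q̄ = (S₀/π) × [bracket] = (2160/π) × 0.385533 = 265.07 W/m².
Daily total = Q̄ × 59.70 h × 3600 s/h = 265.07 × 59.70 × 3600 / 10⁶ = 56.97 MJ/m².

57.0 MJ/m²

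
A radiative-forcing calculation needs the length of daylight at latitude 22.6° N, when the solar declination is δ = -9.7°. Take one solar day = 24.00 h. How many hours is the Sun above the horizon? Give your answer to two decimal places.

11.46 h

cos H₀ = −tan φ · tan δ = −tan(+22.6°) × tan(-9.700°) = 0.0712, so H₀ = 1.4996 rad = 85.92°.
Daylight = 2H₀/(2π) × 24.00 h = (1.4996/π) × 24.00 = 11.46 h.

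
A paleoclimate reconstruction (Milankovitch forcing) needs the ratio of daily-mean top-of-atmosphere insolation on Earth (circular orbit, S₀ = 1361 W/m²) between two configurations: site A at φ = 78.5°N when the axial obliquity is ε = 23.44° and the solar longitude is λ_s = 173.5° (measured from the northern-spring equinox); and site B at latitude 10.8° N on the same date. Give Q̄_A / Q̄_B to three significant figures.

— Configuration A (φ=+78.5°):
Solar declination: sin δ = sin ε · sin λ_s = sin 23.44° × sin 173.5° = 0.04503, so δ = +2.581°.
cos H₀ = −tan(+78.5°) tan(+2.581°) = -0.2216, H₀ = 1.7942 rad.
Bracket: H₀ sin φ sin δ + cos φ cos δ sin H₀ = 1.7942×0.97992×0.04503 + 0.19937×0.99899×0.97515 = 0.079171 + 0.194219 = 0.273390.
Q̄ = (S₀/π) × [bracket] = (1361/π) × 0.273390 = 118.44 W/m².
— Configuration B (φ=+10.8°):
cos H₀ = −tan(+10.8°) tan(+2.581°) = -0.0086, H₀ = 1.5794 rad.
Bracket: H₀ sin φ sin δ + cos φ cos δ sin H₀ = 1.5794×0.18738×0.04503 + 0.98229×0.99899×0.99996 = 0.013327 + 0.981259 = 0.994586.
Q̄ = (S₀/π) × [bracket] = (1361/π) × 0.994586 = 430.87 W/m².
Ratio Q̄_A / Q̄_B = 118.44 / 430.87 = 0.2749.

Q̄_A / Q̄_B ≈ 0.275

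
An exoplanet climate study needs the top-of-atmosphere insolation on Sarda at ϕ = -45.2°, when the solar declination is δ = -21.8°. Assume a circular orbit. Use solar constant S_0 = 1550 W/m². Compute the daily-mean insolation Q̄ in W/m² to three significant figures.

Q̄ ≈ 554 W/m²

cos h₀ = −tan(-45.2°) tan(-21.800°) = -0.4028, h₀ = 1.9853 rad.
Bracket: h₀ sin ϕ sin δ + cos ϕ cos δ sin h₀ = 1.9853×-0.70957×-0.37137 + 0.70463×0.92849×0.91530 = 0.523152 + 0.598828 = 1.121980.
Q̄ = (S_0/π) × [bracket] = (1550/π) × 1.121980 = 553.6 W/m².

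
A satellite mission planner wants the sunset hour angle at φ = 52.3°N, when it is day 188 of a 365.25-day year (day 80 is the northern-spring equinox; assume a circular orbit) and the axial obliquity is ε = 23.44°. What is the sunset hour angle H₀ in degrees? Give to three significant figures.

H₀ = 122°

Solar longitude: λ_s = 360° × (188 − 80)/365.25 = 106.448°.
sin δ = sin 23.44° × sin 106.448° = 0.38151, so δ = +22.427°.
cos H₀ = −tan φ · tan δ = −tan(+52.3°) × tan(+22.427°) = -0.5340, so H₀ = 2.1341 rad = 122.28°.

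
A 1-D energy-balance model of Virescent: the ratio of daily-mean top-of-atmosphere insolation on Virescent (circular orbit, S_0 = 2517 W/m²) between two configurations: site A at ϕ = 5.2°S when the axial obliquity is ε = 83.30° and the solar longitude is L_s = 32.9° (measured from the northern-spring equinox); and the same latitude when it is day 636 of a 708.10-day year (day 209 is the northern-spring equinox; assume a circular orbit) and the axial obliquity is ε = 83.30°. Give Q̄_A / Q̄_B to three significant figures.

Q̄_A / Q̄_B ≈ 0.863

— Configuration A (ϕ=-5.2°):
Solar declination: sin δ = sin ε · sin L_s = sin 83.30° × sin 32.9° = 0.53946, so δ = +32.647°.
cos h₀ = −tan(-5.2°) tan(+32.647°) = 0.0583, h₀ = 1.5125 rad.
Bracket: h₀ sin ϕ sin δ + cos ϕ cos δ sin h₀ = 1.5125×-0.09063×0.53946 + 0.99588×0.84201×0.99830 = -0.073948 + 0.837115 = 0.763167.
Q̄ = (S_0/π) × [bracket] = (2517/π) × 0.763167 = 611.44 W/m².
— Configuration B (ϕ=-5.2°):
Solar longitude: L_s = 360° × (636 − 209)/708.10 = 217.088°.
sin δ = sin 83.30° × sin 217.088° = -0.59892, so δ = -36.793°.
cos h₀ = −tan(-5.2°) tan(-36.793°) = -0.0681, h₀ = 1.6389 rad.
Bracket: h₀ sin ϕ sin δ + cos ϕ cos δ sin h₀ = 1.6389×-0.09063×-0.59892 + 0.99588×0.80081×0.99768 = 0.088960 + 0.795660 = 0.884620.
Q̄ = (S_0/π) × [bracket] = (2517/π) × 0.884620 = 708.75 W/m².
Ratio Q̄_A / Q̄_B = 611.44 / 708.75 = 0.8627.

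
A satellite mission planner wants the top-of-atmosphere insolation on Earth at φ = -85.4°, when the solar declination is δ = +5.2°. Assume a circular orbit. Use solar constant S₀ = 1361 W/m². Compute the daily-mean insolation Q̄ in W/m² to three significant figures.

Q̄ ≈ 0.00 W/m²

cos H₀ = −tan(-85.4°) tan(+5.200°) = 1.1311 ≥ 1 ⇒ polar night, H₀ = 0 and Q̄ = 0.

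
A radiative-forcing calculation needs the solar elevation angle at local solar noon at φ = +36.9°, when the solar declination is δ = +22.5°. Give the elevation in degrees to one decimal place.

At local noon the hour angle is zero, so the zenith angle equals |φ − δ| = |+36.9° − (+22.500°)| = 14.400°.
Elevation = 90° − 14.400° = 75.6°.

75.6°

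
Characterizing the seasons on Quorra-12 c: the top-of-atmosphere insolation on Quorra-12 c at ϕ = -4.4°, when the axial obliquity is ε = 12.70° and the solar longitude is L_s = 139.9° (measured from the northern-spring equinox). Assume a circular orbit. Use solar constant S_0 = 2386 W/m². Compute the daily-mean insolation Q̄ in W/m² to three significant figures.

Q̄ ≈ 737 W/m²

Solar declination: sin δ = sin ε · sin L_s = sin 12.70° × sin 139.9° = 0.14161, so δ = +8.141°.
cos h₀ = −tan(-4.4°) tan(+8.141°) = 0.0110, h₀ = 1.5598 rad.
Bracket: h₀ sin ϕ sin δ + cos ϕ cos δ sin h₀ = 1.5598×-0.07672×0.14161 + 0.99705×0.98992×0.99994 = -0.016946 + 0.986941 = 0.969995.
Q̄ = (S_0/π) × [bracket] = (2386/π) × 0.969995 = 736.7 W/m².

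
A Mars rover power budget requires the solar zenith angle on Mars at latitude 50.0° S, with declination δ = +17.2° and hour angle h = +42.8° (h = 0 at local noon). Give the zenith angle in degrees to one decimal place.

cos θ_z = sin ϕ sin δ + cos ϕ cos δ cos h = -0.226526 + 0.450540 = 0.224014.
θ_z = arccos(0.224014) = 77.1°.

θ_z = 77.1°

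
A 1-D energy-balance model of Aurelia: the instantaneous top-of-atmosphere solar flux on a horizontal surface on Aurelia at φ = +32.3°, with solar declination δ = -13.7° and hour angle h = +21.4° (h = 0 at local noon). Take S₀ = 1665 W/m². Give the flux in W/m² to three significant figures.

1.06e+03 W/m²

cos θ_z = sin φ sin δ + cos φ cos δ cos h = -0.126555 + 0.764596 = 0.638041.
Flux = S₀ · cos θ_z = 1665 × 0.638041 = 1062 W/m².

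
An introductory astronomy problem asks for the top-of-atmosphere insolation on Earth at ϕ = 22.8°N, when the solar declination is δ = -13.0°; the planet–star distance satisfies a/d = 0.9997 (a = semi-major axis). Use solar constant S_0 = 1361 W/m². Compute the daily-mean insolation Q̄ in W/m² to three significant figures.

Q̄ ≈ 331 W/m²

cos h₀ = −tan(+22.8°) tan(-13.000°) = 0.0970, h₀ = 1.4736 rad.
Bracket: h₀ sin ϕ sin δ + cos ϕ cos δ sin h₀ = 1.4736×0.38752×-0.22495 + 0.92186×0.97437×0.99528 = -0.128458 + 0.893993 = 0.765535.
Inverse-square distance factor (a/d)² = 0.9997² = 0.999400.
Q̄ = (S_0/π) × 0.999400 × [bracket] = (1361/π) × 0.999400 × 0.765535 = 331.4 W/m².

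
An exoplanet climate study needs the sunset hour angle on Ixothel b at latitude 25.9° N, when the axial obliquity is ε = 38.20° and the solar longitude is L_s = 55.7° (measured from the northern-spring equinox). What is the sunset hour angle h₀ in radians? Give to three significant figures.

h₀ = 1.86 rad

Solar declination: sin δ = sin ε · sin L_s = sin 38.20° × sin 55.7° = 0.51087, so δ = +30.722°.
cos h₀ = −tan ϕ · tan δ = −tan(+25.9°) × tan(+30.722°) = -0.2886, so h₀ = 1.8635 rad = 106.77°.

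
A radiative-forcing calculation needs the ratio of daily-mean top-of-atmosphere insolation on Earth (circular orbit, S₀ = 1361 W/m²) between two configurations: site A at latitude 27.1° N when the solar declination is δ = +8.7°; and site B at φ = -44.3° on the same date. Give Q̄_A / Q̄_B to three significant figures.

Q̄_A / Q̄_B ≈ 1.80

— Configuration A (φ=+27.1°):
cos H₀ = −tan(+27.1°) tan(+8.700°) = -0.0783, H₀ = 1.6492 rad.
Bracket: H₀ sin φ sin δ + cos φ cos δ sin H₀ = 1.6492×0.45554×0.15126 + 0.89021×0.98849×0.99693 = 0.113638 + 0.877262 = 0.990900.
Q̄ = (S₀/π) × [bracket] = (1361/π) × 0.990900 = 429.28 W/m².
— Configuration B (φ=-44.3°):
cos H₀ = −tan(-44.3°) tan(+8.700°) = 0.1493, H₀ = 1.4209 rad.
Bracket: H₀ sin φ sin δ + cos φ cos δ sin H₀ = 1.4209×-0.69842×0.15126 + 0.71569×0.98849×0.98879 = -0.150108 + 0.699522 = 0.549414.
Q̄ = (S₀/π) × [bracket] = (1361/π) × 0.549414 = 238.02 W/m².
Ratio Q̄_A / Q̄_B = 429.28 / 238.02 = 1.804.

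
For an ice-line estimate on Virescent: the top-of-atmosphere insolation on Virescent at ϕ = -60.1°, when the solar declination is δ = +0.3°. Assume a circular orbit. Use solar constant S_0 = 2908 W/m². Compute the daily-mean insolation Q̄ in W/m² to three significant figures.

Q̄ ≈ 455 W/m²

cos h₀ = −tan(-60.1°) tan(+0.300°) = 0.0091, h₀ = 1.5617 rad.
Bracket: h₀ sin ϕ sin δ + cos ϕ cos δ sin h₀ = 1.5617×-0.86690×0.00524 + 0.49849×0.99999×0.99996 = -0.007094 + 0.498465 = 0.491371.
Q̄ = (S_0/π) × [bracket] = (2908/π) × 0.491371 = 454.8 W/m².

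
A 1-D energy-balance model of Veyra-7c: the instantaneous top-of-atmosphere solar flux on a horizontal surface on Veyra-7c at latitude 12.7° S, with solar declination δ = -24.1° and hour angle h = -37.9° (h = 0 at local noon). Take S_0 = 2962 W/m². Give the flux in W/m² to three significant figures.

2.35e+03 W/m²

cos θ_z = sin ϕ sin δ + cos ϕ cos δ cos h = 0.089770 + 0.702680 = 0.792450.
Flux = S_0 · cos θ_z = 2962 × 0.792450 = 2347 W/m².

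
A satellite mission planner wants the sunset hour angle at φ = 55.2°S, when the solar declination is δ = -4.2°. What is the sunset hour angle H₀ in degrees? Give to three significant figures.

cos H₀ = −tan φ · tan δ = −tan(-55.2°) × tan(-4.200°) = -0.1057, so H₀ = 1.6767 rad = 96.07°.

H₀ = 96.1°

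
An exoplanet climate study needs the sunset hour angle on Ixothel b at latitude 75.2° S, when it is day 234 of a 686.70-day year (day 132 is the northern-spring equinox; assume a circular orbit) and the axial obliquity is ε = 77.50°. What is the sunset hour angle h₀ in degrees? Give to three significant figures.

Solar longitude: L_s = 360° × (234 − 132)/686.70 = 53.473°.
sin δ = sin 77.50° × sin 53.473° = 0.78453, so δ = +51.677°.
cos h₀ = −tan ϕ · tan δ = 4.7885 ≥ 1, so the host star never rises (polar night) and h₀ = 0.

h₀ = 0.00°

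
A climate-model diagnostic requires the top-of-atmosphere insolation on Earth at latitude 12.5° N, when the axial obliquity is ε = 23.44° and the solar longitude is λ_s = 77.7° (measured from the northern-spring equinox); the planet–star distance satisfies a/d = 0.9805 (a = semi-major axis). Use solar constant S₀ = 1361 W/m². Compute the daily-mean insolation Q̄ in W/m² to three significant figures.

Q̄ ≈ 431 W/m²

Solar declination: sin δ = sin ε · sin λ_s = sin 23.44° × sin 77.7° = 0.38866, so δ = +22.871°.
cos H₀ = −tan(+12.5°) tan(+22.871°) = -0.0935, H₀ = 1.6644 rad.
Bracket: H₀ sin φ sin δ + cos φ cos δ sin H₀ = 1.6644×0.21644×0.38866 + 0.97630×0.92138×0.99562 = 0.140012 + 0.895603 = 1.035615.
Inverse-square distance factor (a/d)² = 0.9805² = 0.961380.
Q̄ = (S₀/π) × 0.961380 × [bracket] = (1361/π) × 0.961380 × 1.035615 = 431.3 W/m².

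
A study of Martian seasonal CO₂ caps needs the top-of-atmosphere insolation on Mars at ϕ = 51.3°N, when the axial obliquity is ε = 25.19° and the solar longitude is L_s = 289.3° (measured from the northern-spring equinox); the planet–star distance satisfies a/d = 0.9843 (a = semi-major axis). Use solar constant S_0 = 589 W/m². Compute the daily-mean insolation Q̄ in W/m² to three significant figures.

Q̄ ≈ 30.6 W/m²

Solar declination: sin δ = sin ε · sin L_s = sin 25.19° × sin 289.3° = -0.40170, so δ = -23.685°.
cos h₀ = −tan(+51.3°) tan(-23.685°) = 0.5475, h₀ = 0.9914 rad.
Bracket: h₀ sin ϕ sin δ + cos ϕ cos δ sin h₀ = 0.9914×0.78043×-0.40170 + 0.62524×0.91577×0.83679 = -0.310803 + 0.479126 = 0.168323.
Inverse-square distance factor (a/d)² = 0.9843² = 0.968846.
Q̄ = (S_0/π) × 0.968846 × [bracket] = (589/π) × 0.968846 × 0.168323 = 30.57 W/m².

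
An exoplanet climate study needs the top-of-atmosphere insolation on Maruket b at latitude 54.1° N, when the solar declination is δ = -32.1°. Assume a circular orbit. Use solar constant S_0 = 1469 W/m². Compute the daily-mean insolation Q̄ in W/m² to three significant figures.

Q̄ ≈ 10.7 W/m²

cos h₀ = −tan(+54.1°) tan(-32.100°) = 0.8666, h₀ = 0.5225 rad.
Bracket: h₀ sin ϕ sin δ + cos ϕ cos δ sin h₀ = 0.5225×0.81004×-0.53140 + 0.58637×0.84712×0.49904 = -0.224913 + 0.247886 = 0.022973.
Q̄ = (S_0/π) × [bracket] = (1469/π) × 0.022973 = 10.74 W/m².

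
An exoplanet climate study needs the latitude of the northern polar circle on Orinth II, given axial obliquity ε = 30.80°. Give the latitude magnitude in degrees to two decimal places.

59.20°

The polar circle is the lowest latitude that experiences at least one full rotation of continuous daylight at the northern-summer solstice; it lies at |φ| = 90° − ε = 90° − 30.80° = 59.20°.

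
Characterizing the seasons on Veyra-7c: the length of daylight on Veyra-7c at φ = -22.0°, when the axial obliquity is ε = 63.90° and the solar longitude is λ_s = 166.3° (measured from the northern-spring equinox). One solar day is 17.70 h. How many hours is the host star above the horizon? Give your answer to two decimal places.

8.35 h

Solar declination: sin δ = sin ε · sin λ_s = sin 63.90° × sin 166.3° = 0.21269, so δ = +12.280°.
cos H₀ = −tan φ · tan δ = −tan(-22.0°) × tan(+12.280°) = 0.0879, so H₀ = 1.4827 rad = 84.95°.
Daylight = 2H₀/(2π) × 17.70 h = (1.4827/π) × 17.70 = 8.35 h.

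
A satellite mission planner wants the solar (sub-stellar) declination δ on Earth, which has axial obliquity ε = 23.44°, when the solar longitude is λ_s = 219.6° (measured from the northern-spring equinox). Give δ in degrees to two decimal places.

sin δ = sin ε · sin λ_s = sin 23.44° × sin 219.6° = -0.253560.
δ = arcsin(-0.253560) = -14.69°.

δ = -14.69°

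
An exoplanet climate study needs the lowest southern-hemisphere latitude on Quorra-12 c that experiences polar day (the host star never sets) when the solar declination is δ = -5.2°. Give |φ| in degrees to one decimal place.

Polar day requires cos H₀ = −tan φ tan δ ≤ −1, i.e. tan φ tan δ ≥ 1.
The boundary is |tan φ| · |tan δ| = 1, so |φ| = 90° − |δ| = 90° − 5.2° = 84.8° in the southern hemisphere.

|φ| = 84.8°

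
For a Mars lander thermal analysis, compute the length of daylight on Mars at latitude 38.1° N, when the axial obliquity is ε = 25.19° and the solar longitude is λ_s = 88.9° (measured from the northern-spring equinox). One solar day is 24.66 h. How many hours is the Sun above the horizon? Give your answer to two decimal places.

Solar declination: sin δ = sin ε · sin λ_s = sin 25.19° × sin 88.9° = 0.42554, so δ = +25.185°.
cos H₀ = −tan φ · tan δ = −tan(+38.1°) × tan(+25.185°) = -0.3687, so H₀ = 1.9484 rad = 111.64°.
Daylight = 2H₀/(2π) × 24.66 h = (1.9484/π) × 24.66 = 15.29 h.

15.29 h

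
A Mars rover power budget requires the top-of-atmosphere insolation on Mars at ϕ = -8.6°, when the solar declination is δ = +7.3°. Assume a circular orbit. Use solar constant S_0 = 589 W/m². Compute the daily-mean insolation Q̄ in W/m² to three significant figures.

cos h₀ = −tan(-8.6°) tan(+7.300°) = 0.0194, h₀ = 1.5514 rad.
Bracket: h₀ sin ϕ sin δ + cos ϕ cos δ sin h₀ = 1.5514×-0.14954×0.12706 + 0.98876×0.99189×0.99981 = -0.029477 + 0.980555 = 0.951078.
Q̄ = (S_0/π) × [bracket] = (589/π) × 0.951078 = 178.3 W/m².

Q̄ ≈ 178 W/m²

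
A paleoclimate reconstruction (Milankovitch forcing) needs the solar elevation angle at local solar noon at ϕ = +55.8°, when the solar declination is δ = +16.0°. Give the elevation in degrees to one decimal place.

At local noon the hour angle is zero, so the zenith angle equals |ϕ − δ| = |+55.8° − (+16.000°)| = 39.800°.
Elevation = 90° − 39.800° = 50.2°.

50.2°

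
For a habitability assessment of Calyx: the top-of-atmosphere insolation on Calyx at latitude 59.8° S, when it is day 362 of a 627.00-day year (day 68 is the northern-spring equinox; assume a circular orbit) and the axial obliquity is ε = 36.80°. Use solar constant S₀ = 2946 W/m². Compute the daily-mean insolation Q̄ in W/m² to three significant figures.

Solar longitude: λ_s = 360° × (362 − 68)/627.00 = 168.804°.
sin δ = sin 36.80° × sin 168.804° = 0.11631, so δ = +6.679°.
cos H₀ = −tan(-59.8°) tan(+6.679°) = 0.2012, H₀ = 1.3682 rad.
Bracket: H₀ sin φ sin δ + cos φ cos δ sin H₀ = 1.3682×-0.86427×0.11631 + 0.50302×0.99321×0.97955 = -0.137536 + 0.489388 = 0.351852.
Q̄ = (S₀/π) × [bracket] = (2946/π) × 0.351852 = 329.9 W/m².

Q̄ ≈ 330 W/m²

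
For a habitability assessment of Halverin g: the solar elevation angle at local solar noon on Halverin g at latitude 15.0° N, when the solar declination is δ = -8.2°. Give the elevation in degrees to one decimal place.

At local noon the hour angle is zero, so the zenith angle equals |φ − δ| = |+15.0° − (-8.200°)| = 23.200°.
Elevation = 90° − 23.200° = 66.8°.

66.8°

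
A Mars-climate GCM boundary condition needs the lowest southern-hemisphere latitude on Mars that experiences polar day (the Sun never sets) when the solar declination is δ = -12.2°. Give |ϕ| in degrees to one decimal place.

Polar day requires cos h₀ = −tan ϕ tan δ ≤ −1, i.e. tan ϕ tan δ ≥ 1.
The boundary is |tan ϕ| · |tan δ| = 1, so |ϕ| = 90° − |δ| = 90° − 12.2° = 77.8° in the southern hemisphere.

|ϕ| = 77.8°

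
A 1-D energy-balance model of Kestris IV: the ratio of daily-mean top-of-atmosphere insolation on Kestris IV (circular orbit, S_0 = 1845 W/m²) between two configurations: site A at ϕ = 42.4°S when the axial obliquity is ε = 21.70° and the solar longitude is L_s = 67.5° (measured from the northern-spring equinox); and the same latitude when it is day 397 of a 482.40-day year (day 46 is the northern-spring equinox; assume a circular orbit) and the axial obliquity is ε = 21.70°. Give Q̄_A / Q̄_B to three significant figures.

Q̄_A / Q̄_B ≈ 0.331

— Configuration A (ϕ=-42.4°):
Solar declination: sin δ = sin ε · sin L_s = sin 21.70° × sin 67.5° = 0.34160, so δ = +19.974°.
cos h₀ = −tan(-42.4°) tan(+19.974°) = 0.3319, h₀ = 1.2325 rad.
Bracket: h₀ sin ϕ sin δ + cos ϕ cos δ sin h₀ = 1.2325×-0.67430×0.34160 + 0.73846×0.93984×0.94332 = -0.283895 + 0.654696 = 0.370801.
Q̄ = (S_0/π) × [bracket] = (1845/π) × 0.370801 = 217.76 W/m².
— Configuration B (ϕ=-42.4°):
Solar longitude: L_s = 360° × (397 − 46)/482.40 = 261.940°.
sin δ = sin 21.70° × sin 261.940° = -0.36609, so δ = -21.475°.
cos h₀ = −tan(-42.4°) tan(-21.475°) = -0.3592, h₀ = 1.9382 rad.
Bracket: h₀ sin ϕ sin δ + cos ϕ cos δ sin h₀ = 1.9382×-0.67430×-0.36609 + 0.73846×0.93058×0.93325 = 0.478453 + 0.641326 = 1.119779.
Q̄ = (S_0/π) × [bracket] = (1845/π) × 1.119779 = 657.63 W/m².
Ratio Q̄_A / Q̄_B = 217.76 / 657.63 = 0.3311.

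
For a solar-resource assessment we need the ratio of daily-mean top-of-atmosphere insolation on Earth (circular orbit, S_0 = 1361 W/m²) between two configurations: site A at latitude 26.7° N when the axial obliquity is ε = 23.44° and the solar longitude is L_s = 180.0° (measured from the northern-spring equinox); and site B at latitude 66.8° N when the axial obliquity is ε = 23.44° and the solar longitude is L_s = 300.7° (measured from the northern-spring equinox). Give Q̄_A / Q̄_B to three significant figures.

— Configuration A (ϕ=+26.7°):
Solar declination: sin δ = sin ε · sin L_s = sin 23.44° × sin 180.0° = 0.00000, so δ = +0.000°.
cos h₀ = −tan(+26.7°) tan(+0.000°) = -0.0000, h₀ = 1.5708 rad.
Bracket: h₀ sin ϕ sin δ + cos ϕ cos δ sin h₀ = 1.5708×0.44932×0.00000 + 0.89337×1.00000×1.00000 = 0.000000 + 0.893370 = 0.893370.
Q̄ = (S_0/π) × [bracket] = (1361/π) × 0.893370 = 387.03 W/m².
— Configuration B (ϕ=+66.8°):
Solar declination: sin δ = sin ε · sin L_s = sin 23.44° × sin 300.7° = -0.34204, so δ = -20.001°.
cos h₀ = −tan(+66.8°) tan(-20.001°) = 0.8493, h₀ = 0.5562 rad.
Bracket: h₀ sin ϕ sin δ + cos ϕ cos δ sin h₀ = 0.5562×0.91914×-0.34204 + 0.39394×0.93969×0.52797 = -0.174860 + 0.195445 = 0.020585.
Q̄ = (S_0/π) × [bracket] = (1361/π) × 0.020585 = 8.9178 W/m².
Ratio Q̄_A / Q̄_B = 387.03 / 8.9178 = 43.40.

Q̄_A / Q̄_B ≈ 43.4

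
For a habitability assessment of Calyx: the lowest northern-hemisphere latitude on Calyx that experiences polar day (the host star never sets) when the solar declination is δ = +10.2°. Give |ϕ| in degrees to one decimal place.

|ϕ| = 79.8°

Polar day requires cos h₀ = −tan ϕ tan δ ≤ −1, i.e. tan ϕ tan δ ≥ 1.
The boundary is |tan ϕ| · |tan δ| = 1, so |ϕ| = 90° − |δ| = 90° − 10.2° = 79.8° in the northern hemisphere.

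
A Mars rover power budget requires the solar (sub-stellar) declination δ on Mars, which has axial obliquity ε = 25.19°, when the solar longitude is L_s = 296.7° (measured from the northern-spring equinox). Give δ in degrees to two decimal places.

δ = -22.35°

sin δ = sin ε · sin L_s = sin 25.19° × sin 296.7° = -0.380238.
δ = arcsin(-0.380238) = -22.35°.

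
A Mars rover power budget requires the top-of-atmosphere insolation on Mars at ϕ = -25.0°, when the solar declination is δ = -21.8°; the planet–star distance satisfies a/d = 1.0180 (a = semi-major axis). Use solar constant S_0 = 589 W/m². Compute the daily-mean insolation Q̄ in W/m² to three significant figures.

Q̄ ≈ 214 W/m²

cos h₀ = −tan(-25.0°) tan(-21.800°) = -0.1865, h₀ = 1.7584 rad.
Bracket: h₀ sin ϕ sin δ + cos ϕ cos δ sin h₀ = 1.7584×-0.42262×-0.37137 + 0.90631×0.92849×0.98245 = 0.275978 + 0.826731 = 1.102709.
Inverse-square distance factor (a/d)² = 1.0180² = 1.036324.
Q̄ = (S_0/π) × 1.036324 × [bracket] = (589/π) × 1.036324 × 1.102709 = 214.3 W/m².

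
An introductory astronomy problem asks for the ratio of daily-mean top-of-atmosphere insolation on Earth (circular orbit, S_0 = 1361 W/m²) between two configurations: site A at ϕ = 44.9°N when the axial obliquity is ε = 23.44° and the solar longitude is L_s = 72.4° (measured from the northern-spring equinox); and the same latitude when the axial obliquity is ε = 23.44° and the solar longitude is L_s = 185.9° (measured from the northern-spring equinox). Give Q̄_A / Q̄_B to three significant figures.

— Configuration A (ϕ=+44.9°):
Solar declination: sin δ = sin ε · sin L_s = sin 23.44° × sin 72.4° = 0.37917, so δ = +22.282°.
cos h₀ = −tan(+44.9°) tan(+22.282°) = -0.4083, h₀ = 1.9914 rad.
Bracket: h₀ sin ϕ sin δ + cos ϕ cos δ sin h₀ = 1.9914×0.70587×0.37917 + 0.70834×0.92533×0.91283 = 0.532988 + 0.598313 = 1.131301.
Q̄ = (S_0/π) × [bracket] = (1361/π) × 1.131301 = 490.10 W/m².
— Configuration B (ϕ=+44.9°):
Solar declination: sin δ = sin ε · sin L_s = sin 23.44° × sin 185.9° = -0.04089, so δ = -2.343°.
cos h₀ = −tan(+44.9°) tan(-2.343°) = 0.0408, h₀ = 1.5300 rad.
Bracket: h₀ sin ϕ sin δ + cos ϕ cos δ sin h₀ = 1.5300×0.70587×-0.04089 + 0.70834×0.99916×0.99917 = -0.044160 + 0.707158 = 0.662998.
Q̄ = (S_0/π) × [bracket] = (1361/π) × 0.662998 = 287.22 W/m².
Ratio Q̄_A / Q̄_B = 490.10 / 287.22 = 1.706.

Q̄_A / Q̄_B ≈ 1.71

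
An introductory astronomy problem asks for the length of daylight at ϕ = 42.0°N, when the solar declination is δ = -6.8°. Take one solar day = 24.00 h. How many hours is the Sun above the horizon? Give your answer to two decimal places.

11.18 h

cos h₀ = −tan ϕ · tan δ = −tan(+42.0°) × tan(-6.800°) = 0.1074, so h₀ = 1.4632 rad = 83.84°.
Daylight = 2h₀/(2π) × 24.00 h = (1.4632/π) × 24.00 = 11.18 h.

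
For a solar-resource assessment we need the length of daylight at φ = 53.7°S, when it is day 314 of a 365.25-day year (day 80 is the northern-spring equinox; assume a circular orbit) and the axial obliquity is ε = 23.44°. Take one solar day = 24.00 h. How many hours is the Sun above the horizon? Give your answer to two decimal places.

Solar longitude: λ_s = 360° × (314 − 80)/365.25 = 230.637°.
sin δ = sin 23.44° × sin 230.637° = -0.30755, so δ = -17.911°.
cos H₀ = −tan φ · tan δ = −tan(-53.7°) × tan(-17.911°) = -0.4400, so H₀ = 2.0264 rad = 116.10°.
Daylight = 2H₀/(2π) × 24.00 h = (2.0264/π) × 24.00 = 15.48 h.

15.48 h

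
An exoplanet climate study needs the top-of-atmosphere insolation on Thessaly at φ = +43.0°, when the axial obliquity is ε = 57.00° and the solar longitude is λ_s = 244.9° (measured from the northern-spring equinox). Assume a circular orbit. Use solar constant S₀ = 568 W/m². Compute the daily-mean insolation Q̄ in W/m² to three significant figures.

Q̄ ≈ 0.00 W/m²

Solar declination: sin δ = sin ε · sin λ_s = sin 57.00° × sin 244.9° = -0.75947, so δ = -49.418°.
cos H₀ = −tan(+43.0°) tan(-49.418°) = 1.0887 ≥ 1 ⇒ polar night, H₀ = 0 and Q̄ = 0.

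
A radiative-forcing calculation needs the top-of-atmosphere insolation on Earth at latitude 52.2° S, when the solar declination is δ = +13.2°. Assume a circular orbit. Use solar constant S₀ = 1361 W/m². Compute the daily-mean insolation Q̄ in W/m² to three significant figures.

cos H₀ = −tan(-52.2°) tan(+13.200°) = 0.3024, H₀ = 1.2636 rad.
Bracket: H₀ sin φ sin δ + cos φ cos δ sin H₀ = 1.2636×-0.79016×0.22835 + 0.61291×0.97358×0.95319 = -0.227995 + 0.568785 = 0.340790.
Q̄ = (S₀/π) × [bracket] = (1361/π) × 0.340790 = 147.6 W/m².

Q̄ ≈ 148 W/m²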